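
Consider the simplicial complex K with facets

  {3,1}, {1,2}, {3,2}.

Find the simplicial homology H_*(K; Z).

H_0 = Z,  H_1 = Z.

Fix the vertex order 1 < 2 < 3 and write every simplex with vertices in increasing order. Then dim K = 1 and the simplices of K are:

  0-simplices (3): [1], [2], [3]
  1-simplices (3): [1,2], [1,3], [2,3]

Hence C_0 ≅ Z^3, C_1 ≅ Z^3.

The boundary map ∂_1: C_1 → C_0 maps an edge to its endpoints' difference, ∂[p,q] = q − p. For instance
  ∂[1,2] = [2] − [1].
As a 3×3 matrix over Z this has rank 2, with invariant factors (1,1).

From H_k ≅ ker(∂_k) / im(∂_{k+1}) we obtain:

  H_0: rank C_0 − rank ∂_1 = 3 − 2 = 1, and the invariant factors of ∂_1 are all 1, so H_0 ≅ Z.
  H_1: rank ker ∂_1 − rank ∂_2 = (3 − 2) − 0 = 1, and there is no ∂_2, so H_1 ≅ Z.

As a check, the Euler characteristic is 3 − 3 = 0, which agrees with 1 − 1 = 0.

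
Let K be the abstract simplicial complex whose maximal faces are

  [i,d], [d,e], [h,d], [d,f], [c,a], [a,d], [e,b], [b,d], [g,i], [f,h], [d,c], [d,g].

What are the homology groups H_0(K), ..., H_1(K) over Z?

Take the total order a < b < c < d < e < f < g < h < i on the vertex set. Then K (dimension 1) consists of the simplices:

  0-simplices (9): a, b, c, d, e, f, g, h, i
  1-simplices (12): ac, ad, bd, be, cd, de, df, dg, dh, di, fh, gi

giving chain groups C_0 ≅ Z^9, C_1 ≅ Z^12.

Boundary ∂_1: C_1 → C_0 maps an edge to its endpoints' difference, ∂[p,q] = q − p. For instance
  ∂dh = h − d.
The 9×12 boundary matrix has rank 8 and Smith normal form diag(1,1,1,1,1,1,1,1).

Computing H_k = (kernel of ∂_k) / (image of ∂_{k+1}):

  H_0: rank C_0 − rank ∂_1 = 9 − 8 = 1, and the invariant factors of ∂_1 are all 1, so H_0 ≅ Z.
  H_1: rank ker ∂_1 − rank ∂_2 = (12 − 8) − 0 = 4, and there is no ∂_2, so H_1 ≅ Z^4.

As a check, the Euler characteristic is 9 − 12 = -3, which agrees with 1 − 4 = -3.
(K is a triangulation of a wedge of 4 circles.)

H_0 = Z,  H_1 = Z^4.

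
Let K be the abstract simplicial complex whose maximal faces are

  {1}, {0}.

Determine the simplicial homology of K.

Take the total order 0 < 1 on the vertex set. Then K (dimension 0) consists of the simplices:

  0-simplices (2): [0], [1]

so the chain groups are C_0 ≅ Z^2.

From H_k ≅ ker(∂_k) / im(∂_{k+1}) we obtain:

  H_0: rank C_0 − rank ∂_1 = 2 − 0 = 2, and there is no ∂_1, so H_0 ≅ Z^2.

H_0 = Z^2.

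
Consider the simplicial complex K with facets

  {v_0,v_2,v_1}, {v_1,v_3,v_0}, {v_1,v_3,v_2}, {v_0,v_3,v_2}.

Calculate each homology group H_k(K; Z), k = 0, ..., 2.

Order the vertices as v_0 < v_1 < v_2 < v_3. Listing each simplex with vertices in this order, K has dimension 2 with simplices:

  0-simplices (4): [v_0], [v_1], [v_2], [v_3]
  1-simplices (6): [v_0,v_1], [v_0,v_2], [v_0,v_3], [v_1,v_2], [v_1,v_3], [v_2,v_3]
  2-simplices (4): [v_0,v_1,v_2], [v_0,v_1,v_3], [v_0,v_2,v_3], [v_1,v_2,v_3]

so the chain groups are C_0 ≅ Z^4, C_1 ≅ Z^6, C_2 ≅ Z^4.

The boundary map ∂_1: C_1 → C_0 sends each edge [p,q] (with p < q) to q − p. For instance
  ∂[v_2,v_3] = [v_3] − [v_2].
The resulting 4×6 matrix has rank 3, and its Smith normal form has invariant factors (1,1,1).

The boundary map ∂_2: C_2 → C_1 acts by ∂[p,q,r] = [q,r] − [p,r] + [p,q]. For instance
  ∂[v_1,v_2,v_3] = [v_2,v_3] − [v_1,v_3] + [v_1,v_2],
  ∂[v_0,v_2,v_3] = [v_2,v_3] − [v_0,v_3] + [v_0,v_2].
This gives a 6×4 integer matrix of rank 3; reducing to Smith normal form yields diagonal entries (1,1,1).

Now H_k = ker ∂_k / im ∂_{k+1}, so:

  H_0: rank C_0 − rank ∂_1 = 4 − 3 = 1, and the invariant factors of ∂_1 are all 1, so H_0 ≅ Z.
  H_1: rank ker ∂_1 − rank ∂_2 = (6 − 3) − 3 = 0, and the invariant factors of ∂_2 are all 1, so H_1 ≅ 0.
  H_2: rank ker ∂_2 − rank ∂_3 = (4 − 3) − 0 = 1, and there is no ∂_3, so H_2 ≅ Z.

As a check, the Euler characteristic is 4 − 6 + 4 = 2, which agrees with 1 − 0 + 1 = 2.
(K is a triangulation of the 2-sphere S^2.)

H_0 ≅ Z,  H_1 = 0,  H_2 ≅ Z.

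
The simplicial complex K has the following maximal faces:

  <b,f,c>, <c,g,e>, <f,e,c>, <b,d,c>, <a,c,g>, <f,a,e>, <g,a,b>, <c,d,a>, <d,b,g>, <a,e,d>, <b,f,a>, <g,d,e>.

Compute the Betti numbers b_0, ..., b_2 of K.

Fix the vertex order a < b < c < d < e < f < g and write every simplex with vertices in increasing order. Then dim K = 2 and the simplices of K are:

  0-simplices (7): a, b, c, d, e, f, g
  1-simplices (18): ab, ac, ad, ae, af, ag, bc, bd, bf, bg, cd, ce, cf, cg, de, dg, ef, eg
  2-simplices (12): abf, abg, acd, acg, ade, aef, bcd, bcf, bdg, cef, ceg, deg

Hence C_0 ≅ Z^7, C_1 ≅ Z^18, C_2 ≅ Z^12.

Boundary ∂_1: C_1 → C_0 maps an edge to its endpoints' difference, ∂[p,q] = q − p.
This gives a 7×18 integer matrix of rank 6; reducing to Smith normal form yields diagonal entries (1,1,1,1,1,1).

Boundary ∂_2: C_2 → C_1 sends each 2-simplex [p,q,r] to [q,r] − [p,r] + [p,q]. For instance
  ∂deg = eg − dg + de,
  ∂abf = bf − af + ab.
As a 18×12 matrix over Z this has rank 12, with invariant factors (1,1,1,1,1,1,1,1,1,1,1,2).

Now H_k = ker ∂_k / im ∂_{k+1}, so:

  H_0: rank C_0 − rank ∂_1 = 7 − 6 = 1, and the invariant factors of ∂_1 are all 1, so H_0 = Z.
  H_1: rank ker ∂_1 − rank ∂_2 = (18 − 6) − 12 = 0, and ∂_2 has invariant factor 2 > 1, so H_1 = Z/2Z.
  H_2: rank ker ∂_2 − rank ∂_3 = (12 − 12) − 0 = 0, and there is no ∂_3, so H_2 = 0.

As a check, the Euler characteristic is 7 − 18 + 12 = 1, which agrees with 1 − 0 + 0 = 1.

Hence the Betti numbers are b_0 = 1, b_1 = 0, b_2 = 0.

b_0 = 1, b_1 = 0, b_2 = 0.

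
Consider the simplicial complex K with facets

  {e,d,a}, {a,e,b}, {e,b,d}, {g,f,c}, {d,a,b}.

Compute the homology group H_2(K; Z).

Fix the vertex order a < b < c < d < e < f < g and write every simplex with vertices in increasing order. Then dim K = 2 and the simplices of K are:

  0-simplices (7): a, b, c, d, e, f, g
  1-simplices (9): ab, ad, ae, bd, be, cf, cg, de, fg
  2-simplices (5): abd, abe, ade, bde, cfg

so the chain groups are C_0 ≅ Z^7, C_1 ≅ Z^9, C_2 ≅ Z^5.

Boundary ∂_1: C_1 → C_0 maps an edge to its endpoints' difference, ∂[p,q] = q − p.
The 7×9 boundary matrix has rank 5 and Smith normal form diag(1,1,1,1,1).

Boundary ∂_2: C_2 → C_1 sends each 2-simplex [p,q,r] to [q,r] − [p,r] + [p,q]. For instance
  ∂abd = bd − ad + ab,
  ∂ade = de − ae + ad.
This gives a 9×5 integer matrix of rank 4; reducing to Smith normal form yields diagonal entries (1,1,1,1).

Computing H_k = (kernel of ∂_k) / (image of ∂_{k+1}):

  H_2: rank ker ∂_2 − rank ∂_3 = (5 − 4) − 0 = 1, and there is no ∂_3, so H_2 ≅ Z.

H_2 ≅ Z.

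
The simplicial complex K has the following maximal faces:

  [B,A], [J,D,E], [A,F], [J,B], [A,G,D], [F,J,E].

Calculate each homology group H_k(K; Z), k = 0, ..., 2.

Order the vertices as A < B < D < E < F < G < J. Listing each simplex with vertices in this order, K has dimension 2 with simplices:

  0-simplices (7): A, B, D, E, F, G, J
  1-simplices (11): AB, AD, AF, AG, BJ, DE, DG, DJ, EF, EJ, FJ
  2-simplices (3): ADG, DEJ, EFJ

Hence C_0 ≅ Z^7, C_1 ≅ Z^11, C_2 ≅ Z^3.

∂_1: C_1 → C_0 maps an edge to its endpoints' difference, ∂[p,q] = q − p.
The resulting 7×11 matrix has rank 6, and its Smith normal form has invariant factors (1,1,1,1,1,1).

∂_2: C_2 → C_1 sends each 2-simplex [p,q,r] to [q,r] − [p,r] + [p,q]. For instance
  ∂DEJ = EJ − DJ + DE,
  ∂EFJ = FJ − EJ + EF.
The resulting 11×3 matrix has rank 3, and its Smith normal form has invariant factors (1,1,1).

From H_k ≅ ker(∂_k) / im(∂_{k+1}) we obtain:

  H_0: rank C_0 − rank ∂_1 = 7 − 6 = 1, and the invariant factors of ∂_1 are all 1, so H_0 ≅ Z.
  H_1: rank ker ∂_1 − rank ∂_2 = (11 − 6) − 3 = 2, and the invariant factors of ∂_2 are all 1, so H_1 ≅ Z^2.
  H_2: rank ker ∂_2 − rank ∂_3 = (3 − 3) − 0 = 0, and there is no ∂_3, so H_2 ≅ 0.

As a check, the Euler characteristic is 7 − 11 + 3 = -1, which agrees with 1 − 2 + 0 = -1.

H_0 = Z,  H_1 = Z^2,  H_2 = 0.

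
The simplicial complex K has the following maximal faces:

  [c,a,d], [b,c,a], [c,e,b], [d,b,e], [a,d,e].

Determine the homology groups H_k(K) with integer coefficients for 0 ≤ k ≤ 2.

Order the vertices as a < b < c < d < e. Listing each simplex with vertices in this order, K has dimension 2 with simplices:

  0-simplices (5): a, b, c, d, e
  1-simplices (10): ab, ac, ad, ae, bc, bd, be, cd, ce, de
  2-simplices (5): abc, acd, ade, bce, bde

giving chain groups C_0 ≅ Z^5, C_1 ≅ Z^10, C_2 ≅ Z^5.

The boundary map ∂_1: C_1 → C_0 sends each edge [p,q] (with p < q) to q − p. For instance
  ∂ad = d − a.
As a 5×10 matrix over Z this has rank 4, with invariant factors (1,1,1,1).

∂_2: C_2 → C_1 acts by ∂[p,q,r] = [q,r] − [p,r] + [p,q]. For instance
  ∂bce = ce − be + bc,
  ∂bde = de − be + bd.
This gives a 10×5 integer matrix of rank 5; reducing to Smith normal form yields diagonal entries (1,1,1,1,1).

Now H_k = ker ∂_k / im ∂_{k+1}, so:

  H_0: rank C_0 − rank ∂_1 = 5 − 4 = 1, and the invariant factors of ∂_1 are all 1, so H_0 ≅ Z.
  H_1: rank ker ∂_1 − rank ∂_2 = (10 − 4) − 5 = 1, and the invariant factors of ∂_2 are all 1, so H_1 ≅ Z.
  H_2: rank ker ∂_2 − rank ∂_3 = (5 − 5) − 0 = 0, and there is no ∂_3, so H_2 ≅ 0.

H_0 ≅ Z,  H_1 ≅ Z,  H_2 = 0.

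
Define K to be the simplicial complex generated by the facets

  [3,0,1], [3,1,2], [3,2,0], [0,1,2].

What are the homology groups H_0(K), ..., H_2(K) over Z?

Fix the vertex order 0 < 1 < 2 < 3 and write every simplex with vertices in increasing order. Then dim K = 2 and the simplices of K are:

  0-simplices (4): [0], [1], [2], [3]
  1-simplices (6): [0,1], [0,2], [0,3], [1,2], [1,3], [2,3]
  2-simplices (4): [0,1,2], [0,1,3], [0,2,3], [1,2,3]

giving chain groups C_0 ≅ Z^4, C_1 ≅ Z^6, C_2 ≅ Z^4.

Boundary ∂_1: C_1 → C_0 maps an edge to its endpoints' difference, ∂[p,q] = q − p.
This gives a 4×6 integer matrix of rank 3; reducing to Smith normal form yields diagonal entries (1,1,1).

∂_2: C_2 → C_1 sends each 2-simplex [p,q,r] to [q,r] − [p,r] + [p,q]. For instance
  ∂[0,1,3] = [1,3] − [0,3] + [0,1],
  ∂[1,2,3] = [2,3] − [1,3] + [1,2].
As a 6×4 matrix over Z this has rank 3, with invariant factors (1,1,1).

Now H_k = ker ∂_k / im ∂_{k+1}, so:

  H_0: rank C_0 − rank ∂_1 = 4 − 3 = 1, and the invariant factors of ∂_1 are all 1, so H_0 = Z.
  H_1: rank ker ∂_1 − rank ∂_2 = (6 − 3) − 3 = 0, and the invariant factors of ∂_2 are all 1, so H_1 = 0.
  H_2: rank ker ∂_2 − rank ∂_3 = (4 − 3) − 0 = 1, and there is no ∂_3, so H_2 = Z.

H_0 = Z,  H_1 = 0,  H_2 = Z.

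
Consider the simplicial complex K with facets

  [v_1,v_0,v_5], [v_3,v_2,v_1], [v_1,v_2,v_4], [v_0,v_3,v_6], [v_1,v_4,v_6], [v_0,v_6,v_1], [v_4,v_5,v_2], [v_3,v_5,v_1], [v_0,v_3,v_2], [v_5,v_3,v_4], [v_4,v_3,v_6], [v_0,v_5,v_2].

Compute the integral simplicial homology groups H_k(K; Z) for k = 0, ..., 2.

H_0 = Z,  H_1 = Z/2,  H_2 = 0.

Fix the vertex order v_0 < v_1 < v_2 < v_3 < v_4 < v_5 < v_6 and write every simplex with vertices in increasing order. Then dim K = 2 and the simplices of K are:

  0-simplices (7): [v_0], [v_1], [v_2], [v_3], [v_4], [v_5], [v_6]
  1-simplices (18): (18 of them)
  2-simplices (12): (12 of them)

so the chain groups are C_0 ≅ Z^7, C_1 ≅ Z^18, C_2 ≅ Z^12.

The boundary map ∂_1: C_1 → C_0 is given by ∂[p,q] = [q] − [p]. For instance
  ∂[v_3,v_4] = [v_4] − [v_3].
This gives a 7×18 integer matrix of rank 6; reducing to Smith normal form yields diagonal entries (1,1,1,1,1,1).

The boundary map ∂_2: C_2 → C_1 maps a triangle to the signed sum of its edges. For instance
  ∂[v_0,v_1,v_5] = [v_1,v_5] − [v_0,v_5] + [v_0,v_1],
  ∂[v_3,v_4,v_6] = [v_4,v_6] − [v_3,v_6] + [v_3,v_4].
As a 18×12 matrix over Z this has rank 12, with invariant factors (1,1,1,1,1,1,1,1,1,1,1,2).

From H_k ≅ ker(∂_k) / im(∂_{k+1}) we obtain:

  H_0: rank C_0 − rank ∂_1 = 7 − 6 = 1, and the invariant factors of ∂_1 are all 1, so H_0 ≅ Z.
  H_1: rank ker ∂_1 − rank ∂_2 = (18 − 6) − 12 = 0, and ∂_2 has invariant factor 2 > 1, so H_1 ≅ Z/2.
  H_2: rank ker ∂_2 − rank ∂_3 = (12 − 12) − 0 = 0, and there is no ∂_3, so H_2 ≅ 0.

(K is a triangulation of the real projective plane RP^2.)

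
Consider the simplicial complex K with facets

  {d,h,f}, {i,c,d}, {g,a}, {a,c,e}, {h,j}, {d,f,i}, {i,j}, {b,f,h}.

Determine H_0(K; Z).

H_0 ≅ Z.

Order the vertices as a < b < c < d < e < f < g < h < i < j. Listing each simplex with vertices in this order, K has dimension 2 with simplices:

  0-simplices (10): a, b, c, d, e, f, g, h, i, j
  1-simplices (15): ac, ae, ag, bf, bh, cd, ce, ci, df, dh, di, fh, fi, hj, ij
  2-simplices (5): ace, bfh, cdi, dfh, dfi

giving chain groups C_0 ≅ Z^10, C_1 ≅ Z^15, C_2 ≅ Z^5.

The boundary map ∂_1: C_1 → C_0 sends each edge [p,q] (with p < q) to q − p.
The resulting 10×15 matrix has rank 9, and its Smith normal form has invariant factors (1,1,1,1,1,1,1,1,1).

The boundary map ∂_2: C_2 → C_1 acts by ∂[p,q,r] = [q,r] − [p,r] + [p,q]. For instance
  ∂cdi = di − ci + cd,
  ∂ace = ce − ae + ac.
The resulting 15×5 matrix has rank 5, and its Smith normal form has invariant factors (1,1,1,1,1).

Reading off H_k = ker ∂_k / im ∂_{k+1}:

  H_0: rank C_0 − rank ∂_1 = 10 − 9 = 1, and the invariant factors of ∂_1 are all 1, so H_0 = Z.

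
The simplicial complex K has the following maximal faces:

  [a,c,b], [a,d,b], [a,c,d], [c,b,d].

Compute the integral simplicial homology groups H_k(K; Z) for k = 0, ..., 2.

H_0 = Z,  H_1 = 0,  H_2 = Z.

Fix the vertex order a < b < c < d and write every simplex with vertices in increasing order. Then dim K = 2 and the simplices of K are:

  0-simplices (4): a, b, c, d
  1-simplices (6): ab, ac, ad, bc, bd, cd
  2-simplices (4): abc, abd, acd, bcd

so the chain groups are C_0 ≅ Z^4, C_1 ≅ Z^6, C_2 ≅ Z^4.

The boundary map ∂_1: C_1 → C_0 is given by ∂[p,q] = [q] − [p]. For instance
  ∂bc = c − b.
As a 4×6 matrix over Z this has rank 3, with invariant factors (1,1,1).

The boundary map ∂_2: C_2 → C_1 sends each 2-simplex [p,q,r] to [q,r] − [p,r] + [p,q]. For instance
  ∂acd = cd − ad + ac,
  ∂abc = bc − ac + ab.
The resulting 6×4 matrix has rank 3, and its Smith normal form has invariant factors (1,1,1).

Now H_k = ker ∂_k / im ∂_{k+1}, so:

  H_0: rank C_0 − rank ∂_1 = 4 − 3 = 1, and the invariant factors of ∂_1 are all 1, so H_0 = Z.
  H_1: rank ker ∂_1 − rank ∂_2 = (6 − 3) − 3 = 0, and the invariant factors of ∂_2 are all 1, so H_1 = 0.
  H_2: rank ker ∂_2 − rank ∂_3 = (4 − 3) − 0 = 1, and there is no ∂_3, so H_2 = Z.

As a check, the Euler characteristic is 4 − 6 + 4 = 2, which agrees with 1 − 0 + 1 = 2.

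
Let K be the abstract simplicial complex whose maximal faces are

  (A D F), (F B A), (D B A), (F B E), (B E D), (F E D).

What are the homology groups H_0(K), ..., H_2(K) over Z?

Order the vertices as A < B < D < E < F. Listing each simplex with vertices in this order, K has dimension 2 with simplices:

  0-simplices (5): A, B, D, E, F
  1-simplices (9): AB, AD, AF, BD, BE, BF, DE, DF, EF
  2-simplices (6): ABD, ABF, ADF, BDE, BEF, DEF

giving chain groups C_0 ≅ Z^5, C_1 ≅ Z^9, C_2 ≅ Z^6.

The boundary map ∂_1: C_1 → C_0 maps an edge to its endpoints' difference, ∂[p,q] = q − p. For instance
  ∂EF = F − E.
The resulting 5×9 matrix has rank 4, and its Smith normal form has invariant factors (1,1,1,1).

∂_2: C_2 → C_1 acts by ∂[p,q,r] = [q,r] − [p,r] + [p,q]. For instance
  ∂ABF = BF − AF + AB,
  ∂ABD = BD − AD + AB.
This gives a 9×6 integer matrix of rank 5; reducing to Smith normal form yields diagonal entries (1,1,1,1,1).

Now H_k = ker ∂_k / im ∂_{k+1}, so:

  H_0: rank C_0 − rank ∂_1 = 5 − 4 = 1, and the invariant factors of ∂_1 are all 1, so H_0 = Z.
  H_1: rank ker ∂_1 − rank ∂_2 = (9 − 4) − 5 = 0, and the invariant factors of ∂_2 are all 1, so H_1 = 0.
  H_2: rank ker ∂_2 − rank ∂_3 = (6 − 5) − 0 = 1, and there is no ∂_3, so H_2 = Z.

(K is a triangulation of the 2-sphere S^2.)

H_0 ≅ Z,  H_1 = 0,  H_2 ≅ Z.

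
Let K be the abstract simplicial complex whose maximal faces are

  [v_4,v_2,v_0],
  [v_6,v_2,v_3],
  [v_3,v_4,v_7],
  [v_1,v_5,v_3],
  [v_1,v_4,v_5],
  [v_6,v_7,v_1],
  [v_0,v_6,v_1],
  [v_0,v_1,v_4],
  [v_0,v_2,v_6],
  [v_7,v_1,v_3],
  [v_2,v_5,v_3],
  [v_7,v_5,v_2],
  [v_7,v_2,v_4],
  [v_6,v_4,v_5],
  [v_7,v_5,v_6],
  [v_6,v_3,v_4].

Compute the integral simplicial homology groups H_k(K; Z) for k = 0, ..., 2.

Order the vertices as v_0 < v_1 < v_2 < v_3 < v_4 < v_5 < v_6 < v_7. Listing each simplex with vertices in this order, K has dimension 2 with simplices:

  0-simplices (8): [v_0], [v_1], [v_2], [v_3], [v_4], [v_5], [v_6], [v_7]
  1-simplices (24): (24 of them)
  2-simplices (16): (16 of them)

Hence C_0 ≅ Z^8, C_1 ≅ Z^24, C_2 ≅ Z^16.

∂_1: C_1 → C_0 sends each edge [p,q] (with p < q) to q − p.
This gives a 8×24 integer matrix of rank 7; reducing to Smith normal form yields diagonal entries (1,1,1,1,1,1,1).

∂_2: C_2 → C_1 acts by ∂[p,q,r] = [q,r] − [p,r] + [p,q]. For instance
  ∂[v_0,v_1,v_4] = [v_1,v_4] − [v_0,v_4] + [v_0,v_1],
  ∂[v_0,v_2,v_4] = [v_2,v_4] − [v_0,v_4] + [v_0,v_2].
The 24×16 boundary matrix has rank 15 and Smith normal form diag(1,1,1,1,1,1,1,1,1,1,1,1,1,1,1).

Computing H_k = (kernel of ∂_k) / (image of ∂_{k+1}):

  H_0: rank C_0 − rank ∂_1 = 8 − 7 = 1, and the invariant factors of ∂_1 are all 1, so H_0 = Z.
  H_1: rank ker ∂_1 − rank ∂_2 = (24 − 7) − 15 = 2, and the invariant factors of ∂_2 are all 1, so H_1 = Z^2.
  H_2: rank ker ∂_2 − rank ∂_3 = (16 − 15) − 0 = 1, and there is no ∂_3, so H_2 = Z.

(K is a triangulation of the torus T^2.)

H_0 ≅ Z,  H_1 ≅ Z^2,  H_2 ≅ Z.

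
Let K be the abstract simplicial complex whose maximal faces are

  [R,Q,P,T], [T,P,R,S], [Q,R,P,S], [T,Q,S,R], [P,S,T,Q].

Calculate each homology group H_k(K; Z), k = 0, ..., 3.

We work with the vertex ordering P < Q < R < S < T. The simplices of K, each written with vertices in increasing order, are:

  0-simplices (5): P, Q, R, S, T
  1-simplices (10): PQ, PR, PS, PT, QR, QS, QT, RS, RT, ST
  2-simplices (10): PQR, PQS, PQT, PRS, PRT, PST, QRS, QRT, QST, RST
  3-simplices (5): PQRS, PQRT, PQST, PRST, QRST

so the chain groups are C_0 ≅ Z^5, C_1 ≅ Z^10, C_2 ≅ Z^10, C_3 ≅ Z^5.

∂_1: C_1 → C_0 sends each edge [p,q] (with p < q) to q − p.
The resulting 5×10 matrix has rank 4, and its Smith normal form has invariant factors (1,1,1,1).

∂_2: C_2 → C_1 acts by ∂[p,q,r] = [q,r] − [p,r] + [p,q]. For instance
  ∂PQT = QT − PT + PQ,
  ∂PQS = QS − PS + PQ.
As a 10×10 matrix over Z this has rank 6, with invariant factors (1,1,1,1,1,1).

The boundary map ∂_3: C_3 → C_2 sends each 3-simplex σ to the alternating sum Σ_i (−1)^i (σ with its i-th vertex removed). For instance
  ∂QRST = RST − QST + QRT − QRS,
  ∂PQST = QST − PST + PQT − PQS.
As a 10×5 matrix over Z this has rank 4, with invariant factors (1,1,1,1).

Reading off H_k = ker ∂_k / im ∂_{k+1}:

  H_0: rank C_0 − rank ∂_1 = 5 − 4 = 1, and the invariant factors of ∂_1 are all 1, so H_0 ≅ Z.
  H_1: rank ker ∂_1 − rank ∂_2 = (10 − 4) − 6 = 0, and the invariant factors of ∂_2 are all 1, so H_1 ≅ 0.
  H_2: rank ker ∂_2 − rank ∂_3 = (10 − 6) − 4 = 0, and the invariant factors of ∂_3 are all 1, so H_2 ≅ 0.
  H_3: rank ker ∂_3 − rank ∂_4 = (5 − 4) − 0 = 1, and there is no ∂_4, so H_3 ≅ Z.

(K is a triangulation of the 3-sphere S^3.)

H_0 = Z,  H_1 = 0,  H_2 = 0,  H_3 = Z.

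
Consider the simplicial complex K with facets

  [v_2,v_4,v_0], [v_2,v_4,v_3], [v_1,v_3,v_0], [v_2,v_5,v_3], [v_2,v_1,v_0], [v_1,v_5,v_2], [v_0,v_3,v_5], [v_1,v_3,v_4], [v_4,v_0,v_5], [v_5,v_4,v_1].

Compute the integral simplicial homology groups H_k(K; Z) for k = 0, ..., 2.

Fix the vertex order v_0 < v_1 < v_2 < v_3 < v_4 < v_5 and write every simplex with vertices in increasing order. Then dim K = 2 and the simplices of K are:

  0-simplices (6): [v_0], [v_1], [v_2], [v_3], [v_4], [v_5]
  1-simplices (15): (15 of them)
  2-simplices (10): [v_0,v_1,v_2], [v_0,v_1,v_3], [v_0,v_2,v_4], [v_0,v_3,v_5], [v_0,v_4,v_5], [v_1,v_2,v_5], [v_1,v_3,v_4], [v_1,v_4,v_5], [v_2,v_3,v_4], [v_2,v_3,v_5]

Hence C_0 ≅ Z^6, C_1 ≅ Z^15, C_2 ≅ Z^10.

Boundary ∂_1: C_1 → C_0 is given by ∂[p,q] = [q] − [p]. For instance
  ∂[v_1,v_4] = [v_4] − [v_1].
As a 6×15 matrix over Z this has rank 5, with invariant factors (1,1,1,1,1).

The boundary map ∂_2: C_2 → C_1 sends each 2-simplex [p,q,r] to [q,r] − [p,r] + [p,q]. For instance
  ∂[v_2,v_3,v_5] = [v_3,v_5] − [v_2,v_5] + [v_2,v_3],
  ∂[v_0,v_2,v_4] = [v_2,v_4] − [v_0,v_4] + [v_0,v_2].
This gives a 15×10 integer matrix of rank 10; reducing to Smith normal form yields diagonal entries (1,1,1,1,1,1,1,1,1,2).

Now H_k = ker ∂_k / im ∂_{k+1}, so:

  H_0: rank C_0 − rank ∂_1 = 6 − 5 = 1, and the invariant factors of ∂_1 are all 1, so H_0 = Z.
  H_1: rank ker ∂_1 − rank ∂_2 = (15 − 5) − 10 = 0, and ∂_2 has invariant factor 2 > 1, so H_1 = Z/2.
  H_2: rank ker ∂_2 − rank ∂_3 = (10 − 10) − 0 = 0, and there is no ∂_3, so H_2 = 0.

(K is a triangulation of the real projective plane RP^2.)

H_0 ≅ Z,  H_1 ≅ Z/2,  H_2 = 0.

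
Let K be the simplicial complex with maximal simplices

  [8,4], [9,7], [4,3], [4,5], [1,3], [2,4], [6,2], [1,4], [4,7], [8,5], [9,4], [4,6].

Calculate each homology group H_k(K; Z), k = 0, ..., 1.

H_0 = Z,  H_1 = Z^4.

We work with the vertex ordering 1 < 2 < 3 < 4 < 5 < 6 < 7 < 8 < 9. The simplices of K, each written with vertices in increasing order, are:

  0-simplices (9): [1], [2], [3], [4], [5], [6], [7], [8], [9]
  1-simplices (12): [1,3], [1,4], [2,4], [2,6], [3,4], [4,5], [4,6], [4,7], [4,8], [4,9], [5,8], [7,9]

giving chain groups C_0 ≅ Z^9, C_1 ≅ Z^12.

∂_1: C_1 → C_0 maps an edge to its endpoints' difference, ∂[p,q] = q − p. For instance
  ∂[5,8] = [8] − [5].
The resulting 9×12 matrix has rank 8, and its Smith normal form has invariant factors (1,1,1,1,1,1,1,1).

Reading off H_k = ker ∂_k / im ∂_{k+1}:

  H_0: rank C_0 − rank ∂_1 = 9 − 8 = 1, and the invariant factors of ∂_1 are all 1, so H_0 ≅ Z.
  H_1: rank ker ∂_1 − rank ∂_2 = (12 − 8) − 0 = 4, and there is no ∂_2, so H_1 ≅ Z^4.

(K is a triangulation of a wedge of 4 circles.)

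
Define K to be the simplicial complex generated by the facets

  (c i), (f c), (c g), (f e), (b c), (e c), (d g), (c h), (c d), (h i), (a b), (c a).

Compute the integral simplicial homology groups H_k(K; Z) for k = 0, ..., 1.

We work with the vertex ordering a < b < c < d < e < f < g < h < i. The simplices of K, each written with vertices in increasing order, are:

  0-simplices (9): a, b, c, d, e, f, g, h, i
  1-simplices (12): ab, ac, bc, cd, ce, cf, cg, ch, ci, dg, ef, hi

so the chain groups are C_0 ≅ Z^9, C_1 ≅ Z^12.

∂_1: C_1 → C_0 sends each edge [p,q] (with p < q) to q − p.
This gives a 9×12 integer matrix of rank 8; reducing to Smith normal form yields diagonal entries (1,1,1,1,1,1,1,1).

Reading off H_k = ker ∂_k / im ∂_{k+1}:

  H_0: rank C_0 − rank ∂_1 = 9 − 8 = 1, and the invariant factors of ∂_1 are all 1, so H_0 ≅ Z.
  H_1: rank ker ∂_1 − rank ∂_2 = (12 − 8) − 0 = 4, and there is no ∂_2, so H_1 ≅ Z^4.

As a check, the Euler characteristic is 9 − 12 = -3, which agrees with 1 − 4 = -3.

H_0 ≅ Z,  H_1 ≅ Z^4.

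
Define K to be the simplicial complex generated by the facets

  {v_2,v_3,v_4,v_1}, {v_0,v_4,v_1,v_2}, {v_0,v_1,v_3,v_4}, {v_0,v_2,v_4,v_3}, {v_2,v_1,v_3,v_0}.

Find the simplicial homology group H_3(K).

We work with the vertex ordering v_0 < v_1 < v_2 < v_3 < v_4. The simplices of K, each written with vertices in increasing order, are:

  0-simplices (5): [v_0], [v_1], [v_2], [v_3], [v_4]
  1-simplices (10): [v_0,v_1], [v_0,v_2], [v_0,v_3], [v_0,v_4], [v_1,v_2], [v_1,v_3], [v_1,v_4], [v_2,v_3], [v_2,v_4], [v_3,v_4]
  2-simplices (10): [v_0,v_1,v_2], [v_0,v_1,v_3], [v_0,v_1,v_4], [v_0,v_2,v_3], [v_0,v_2,v_4], [v_0,v_3,v_4], [v_1,v_2,v_3], [v_1,v_2,v_4], [v_1,v_3,v_4], [v_2,v_3,v_4]
  3-simplices (5): [v_0,v_1,v_2,v_3], [v_0,v_1,v_2,v_4], [v_0,v_1,v_3,v_4], [v_0,v_2,v_3,v_4], [v_1,v_2,v_3,v_4]

Hence C_0 ≅ Z^5, C_1 ≅ Z^10, C_2 ≅ Z^10, C_3 ≅ Z^5.

∂_1: C_1 → C_0 sends each edge [p,q] (with p < q) to q − p.
The resulting 5×10 matrix has rank 4, and its Smith normal form has invariant factors (1,1,1,1).

The boundary map ∂_2: C_2 → C_1 sends each 2-simplex [p,q,r] to [q,r] − [p,r] + [p,q]. For instance
  ∂[v_0,v_2,v_4] = [v_2,v_4] − [v_0,v_4] + [v_0,v_2],
  ∂[v_0,v_1,v_3] = [v_1,v_3] − [v_0,v_3] + [v_0,v_1].
As a 10×10 matrix over Z this has rank 6, with invariant factors (1,1,1,1,1,1).

Boundary ∂_3: C_3 → C_2 sends each 3-simplex σ to the alternating sum Σ_i (−1)^i (σ with its i-th vertex removed). For instance
  ∂[v_0,v_1,v_3,v_4] = [v_1,v_3,v_4] − [v_0,v_3,v_4] + [v_0,v_1,v_4] − [v_0,v_1,v_3],
  ∂[v_0,v_1,v_2,v_4] = [v_1,v_2,v_4] − [v_0,v_2,v_4] + [v_0,v_1,v_4] − [v_0,v_1,v_2].
As a 10×5 matrix over Z this has rank 4, with invariant factors (1,1,1,1).

Computing H_k = (kernel of ∂_k) / (image of ∂_{k+1}):

  H_3: rank ker ∂_3 − rank ∂_4 = (5 − 4) − 0 = 1, and there is no ∂_4, so H_3 ≅ Z.

(K is a triangulation of the 3-sphere S^3.)

H_3 ≅ Z.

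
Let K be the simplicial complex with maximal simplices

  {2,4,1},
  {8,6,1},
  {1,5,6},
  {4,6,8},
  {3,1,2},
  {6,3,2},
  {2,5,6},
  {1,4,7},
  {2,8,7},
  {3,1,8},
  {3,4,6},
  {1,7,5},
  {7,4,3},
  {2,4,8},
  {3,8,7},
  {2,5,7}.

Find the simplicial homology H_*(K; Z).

Order the vertices as 1 < 2 < 3 < 4 < 5 < 6 < 7 < 8. Listing each simplex with vertices in this order, K has dimension 2 with simplices:

  0-simplices (8): [1], [2], [3], [4], [5], [6], [7], [8]
  1-simplices (24): (24 of them)
  2-simplices (16): [1,2,3], [1,2,4], [1,3,8], [1,4,7], [1,5,6], [1,5,7], [1,6,8], [2,3,6], [2,4,8], [2,5,6], [2,5,7], [2,7,8], [3,4,6], [3,4,7], [3,7,8], [4,6,8]

Hence C_0 ≅ Z^8, C_1 ≅ Z^24, C_2 ≅ Z^16.

∂_1: C_1 → C_0 maps an edge to its endpoints' difference, ∂[p,q] = q − p.
The 8×24 boundary matrix has rank 7 and Smith normal form diag(1,1,1,1,1,1,1).

The boundary map ∂_2: C_2 → C_1 maps a triangle to the signed sum of its edges. For instance
  ∂[1,6,8] = [6,8] − [1,8] + [1,6],
  ∂[1,5,7] = [5,7] − [1,7] + [1,5].
This gives a 24×16 integer matrix of rank 15; reducing to Smith normal form yields diagonal entries (1,1,1,1,1,1,1,1,1,1,1,1,1,1,1).

Computing H_k = (kernel of ∂_k) / (image of ∂_{k+1}):

  H_0: rank C_0 − rank ∂_1 = 8 − 7 = 1, and the invariant factors of ∂_1 are all 1, so H_0 = Z.
  H_1: rank ker ∂_1 − rank ∂_2 = (24 − 7) − 15 = 2, and the invariant factors of ∂_2 are all 1, so H_1 = Z^2.
  H_2: rank ker ∂_2 − rank ∂_3 = (16 − 15) − 0 = 1, and there is no ∂_3, so H_2 = Z.

As a check, the Euler characteristic is 8 − 24 + 16 = 0, which agrees with 1 − 2 + 1 = 0.
(K is a triangulation of the torus T^2.)

H_0 = Z,  H_1 = Z^2,  H_2 = Z.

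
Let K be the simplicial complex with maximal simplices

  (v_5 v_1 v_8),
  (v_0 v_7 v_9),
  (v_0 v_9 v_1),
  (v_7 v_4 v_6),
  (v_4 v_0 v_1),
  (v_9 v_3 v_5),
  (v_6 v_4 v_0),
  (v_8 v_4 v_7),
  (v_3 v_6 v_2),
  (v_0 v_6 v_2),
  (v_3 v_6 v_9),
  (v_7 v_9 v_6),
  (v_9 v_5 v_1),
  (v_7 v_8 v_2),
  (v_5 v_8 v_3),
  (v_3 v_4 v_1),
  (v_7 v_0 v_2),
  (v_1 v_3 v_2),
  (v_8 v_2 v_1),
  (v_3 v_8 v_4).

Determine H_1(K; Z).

We work with the vertex ordering v_0 < v_1 < v_2 < v_3 < v_4 < v_5 < v_6 < v_7 < v_8 < v_9. The simplices of K, each written with vertices in increasing order, are:

  0-simplices (10): [v_0], [v_1], [v_2], [v_3], [v_4], [v_5], [v_6], [v_7], [v_8], [v_9]
  1-simplices (30): (30 of them)
  2-simplices (20): (20 of them)

giving chain groups C_0 ≅ Z^10, C_1 ≅ Z^30, C_2 ≅ Z^20.

∂_1: C_1 → C_0 maps an edge to its endpoints' difference, ∂[p,q] = q − p.
The 10×30 boundary matrix has rank 9 and Smith normal form diag(1,1,1,1,1,1,1,1,1).

∂_2: C_2 → C_1 maps a triangle to the signed sum of its edges. For instance
  ∂[v_4,v_6,v_7] = [v_6,v_7] − [v_4,v_7] + [v_4,v_6],
  ∂[v_0,v_1,v_9] = [v_1,v_9] − [v_0,v_9] + [v_0,v_1].
This gives a 30×20 integer matrix of rank 20; reducing to Smith normal form yields diagonal entries (1,1,1,1,1,1,1,1,1,1,1,1,1,1,1,1,1,1,1,2).

From H_k ≅ ker(∂_k) / im(∂_{k+1}) we obtain:

  H_1: rank ker ∂_1 − rank ∂_2 = (30 − 9) − 20 = 1, and ∂_2 has invariant factor 2 > 1, so H_1 = Z ⊕ Z_2.

H_1 = Z ⊕ Z_2.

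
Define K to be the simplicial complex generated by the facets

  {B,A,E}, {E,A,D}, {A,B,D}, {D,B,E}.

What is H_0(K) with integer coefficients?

H_0 ≅ Z.

Fix the vertex order A < B < D < E and write every simplex with vertices in increasing order. Then dim K = 2 and the simplices of K are:

  0-simplices (4): A, B, D, E
  1-simplices (6): AB, AD, AE, BD, BE, DE
  2-simplices (4): ABD, ABE, ADE, BDE

Hence C_0 ≅ Z^4, C_1 ≅ Z^6, C_2 ≅ Z^4.

Boundary ∂_1: C_1 → C_0 is given by ∂[p,q] = [q] − [p]. For instance
  ∂BD = D − B.
The 4×6 boundary matrix has rank 3 and Smith normal form diag(1,1,1).

∂_2: C_2 → C_1 acts by ∂[p,q,r] = [q,r] − [p,r] + [p,q]. For instance
  ∂ADE = DE − AE + AD,
  ∂ABE = BE − AE + AB.
The 6×4 boundary matrix has rank 3 and Smith normal form diag(1,1,1).

Now H_k = ker ∂_k / im ∂_{k+1}, so:

  H_0: rank C_0 − rank ∂_1 = 4 − 3 = 1, and the invariant factors of ∂_1 are all 1, so H_0 ≅ Z.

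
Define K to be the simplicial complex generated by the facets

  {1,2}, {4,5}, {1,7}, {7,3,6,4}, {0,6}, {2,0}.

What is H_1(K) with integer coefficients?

We work with the vertex ordering 0 < 1 < 2 < 3 < 4 < 5 < 6 < 7. The simplices of K, each written with vertices in increasing order, are:

  0-simplices (8): [0], [1], [2], [3], [4], [5], [6], [7]
  1-simplices (11): [0,2], [0,6], [1,2], [1,7], [3,4], [3,6], [3,7], [4,5], [4,6], [4,7], [6,7]
  2-simplices (4): [3,4,6], [3,4,7], [3,6,7], [4,6,7]
  3-simplices (1): [3,4,6,7]

so the chain groups are C_0 ≅ Z^8, C_1 ≅ Z^11, C_2 ≅ Z^4, C_3 ≅ Z^1.

Boundary ∂_1: C_1 → C_0 maps an edge to its endpoints' difference, ∂[p,q] = q − p. For instance
  ∂[3,7] = [7] − [3].
This gives a 8×11 integer matrix of rank 7; reducing to Smith normal form yields diagonal entries (1,1,1,1,1,1,1).

Boundary ∂_2: C_2 → C_1 sends each 2-simplex [p,q,r] to [q,r] − [p,r] + [p,q]. For instance
  ∂[3,6,7] = [6,7] − [3,7] + [3,6],
  ∂[3,4,7] = [4,7] − [3,7] + [3,4].
This gives a 11×4 integer matrix of rank 3; reducing to Smith normal form yields diagonal entries (1,1,1).

The boundary map ∂_3: C_3 → C_2 sends each 3-simplex σ to the alternating sum Σ_i (−1)^i (σ with its i-th vertex removed). For instance
  ∂[3,4,6,7] = [4,6,7] − [3,6,7] + [3,4,7] − [3,4,6].
As a 4×1 matrix over Z this has rank 1, with invariant factors (1).

From H_k ≅ ker(∂_k) / im(∂_{k+1}) we obtain:

  H_1: rank ker ∂_1 − rank ∂_2 = (11 − 7) − 3 = 1, and the invariant factors of ∂_2 are all 1, so H_1 ≅ Z.

H_1 = Z.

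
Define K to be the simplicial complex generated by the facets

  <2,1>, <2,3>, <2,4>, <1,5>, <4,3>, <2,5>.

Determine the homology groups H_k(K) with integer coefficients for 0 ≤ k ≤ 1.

H_0 ≅ Z,  H_1 ≅ Z^2.

Take the total order 1 < 2 < 3 < 4 < 5 on the vertex set. Then K (dimension 1) consists of the simplices:

  0-simplices (5): [1], [2], [3], [4], [5]
  1-simplices (6): [1,2], [1,5], [2,3], [2,4], [2,5], [3,4]

Hence C_0 ≅ Z^5, C_1 ≅ Z^6.

Boundary ∂_1: C_1 → C_0 is given by ∂[p,q] = [q] − [p]. For instance
  ∂[1,5] = [5] − [1].
The 5×6 boundary matrix has rank 4 and Smith normal form diag(1,1,1,1).

Reading off H_k = ker ∂_k / im ∂_{k+1}:

  H_0: rank C_0 − rank ∂_1 = 5 − 4 = 1, and the invariant factors of ∂_1 are all 1, so H_0 ≅ Z.
  H_1: rank ker ∂_1 − rank ∂_2 = (6 − 4) − 0 = 2, and there is no ∂_2, so H_1 ≅ Z^2.

As a check, the Euler characteristic is 5 − 6 = -1, which agrees with 1 − 2 = -1.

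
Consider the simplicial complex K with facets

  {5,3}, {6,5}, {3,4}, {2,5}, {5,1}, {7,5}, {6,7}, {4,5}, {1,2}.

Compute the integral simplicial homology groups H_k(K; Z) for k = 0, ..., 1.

H_0 ≅ Z,  H_1 ≅ Z^3.

Take the total order 1 < 2 < 3 < 4 < 5 < 6 < 7 on the vertex set. Then K (dimension 1) consists of the simplices:

  0-simplices (7): [1], [2], [3], [4], [5], [6], [7]
  1-simplices (9): [1,2], [1,5], [2,5], [3,4], [3,5], [4,5], [5,6], [5,7], [6,7]

giving chain groups C_0 ≅ Z^7, C_1 ≅ Z^9.

The boundary map ∂_1: C_1 → C_0 maps an edge to its endpoints' difference, ∂[p,q] = q − p.
As a 7×9 matrix over Z this has rank 6, with invariant factors (1,1,1,1,1,1).

From H_k ≅ ker(∂_k) / im(∂_{k+1}) we obtain:

  H_0: rank C_0 − rank ∂_1 = 7 − 6 = 1, and the invariant factors of ∂_1 are all 1, so H_0 = Z.
  H_1: rank ker ∂_1 − rank ∂_2 = (9 − 6) − 0 = 3, and there is no ∂_2, so H_1 = Z^3.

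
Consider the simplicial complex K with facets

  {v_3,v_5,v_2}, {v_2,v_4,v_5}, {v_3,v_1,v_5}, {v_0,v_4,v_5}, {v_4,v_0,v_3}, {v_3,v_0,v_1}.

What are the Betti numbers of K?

b_0 = 1, b_1 = 1, b_2 = 0.

K has 6 vertices, 12 edges, 6 triangles.
rank ∂_0 = 0, rank ∂_1 = 5 ⇒ b_0 = 6 − 0 − 5 = 1; all invariant factors of ∂_1 are 1 so no torsion. So H_0 ≅ Z.
rank ∂_1 = 5, rank ∂_2 = 6 ⇒ b_1 = 12 − 5 − 6 = 1; all invariant factors of ∂_2 are 1 so no torsion. So H_1 ≅ Z.
rank ∂_2 = 6, rank ∂_3 = 0 ⇒ b_2 = 6 − 6 − 0 = 0. So H_2 ≅ 0.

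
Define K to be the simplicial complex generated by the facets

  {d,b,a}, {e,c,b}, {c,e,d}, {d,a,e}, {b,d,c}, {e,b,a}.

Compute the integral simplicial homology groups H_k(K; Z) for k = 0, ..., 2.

H_0 = Z,  H_1 = 0,  H_2 = Z.

Fix the vertex order a < b < c < d < e and write every simplex with vertices in increasing order. Then dim K = 2 and the simplices of K are:

  0-simplices (5): a, b, c, d, e
  1-simplices (9): ab, ad, ae, bc, bd, be, cd, ce, de
  2-simplices (6): abd, abe, ade, bcd, bce, cde

so the chain groups are C_0 ≅ Z^5, C_1 ≅ Z^9, C_2 ≅ Z^6.

The boundary map ∂_1: C_1 → C_0 sends each edge [p,q] (with p < q) to q − p.
The 5×9 boundary matrix has rank 4 and Smith normal form diag(1,1,1,1).

∂_2: C_2 → C_1 acts by ∂[p,q,r] = [q,r] − [p,r] + [p,q]. For instance
  ∂bce = ce − be + bc,
  ∂ade = de − ae + ad.
The 9×6 boundary matrix has rank 5 and Smith normal form diag(1,1,1,1,1).

Computing H_k = (kernel of ∂_k) / (image of ∂_{k+1}):

  H_0: rank C_0 − rank ∂_1 = 5 − 4 = 1, and the invariant factors of ∂_1 are all 1, so H_0 ≅ Z.
  H_1: rank ker ∂_1 − rank ∂_2 = (9 − 4) − 5 = 0, and the invariant factors of ∂_2 are all 1, so H_1 ≅ 0.
  H_2: rank ker ∂_2 − rank ∂_3 = (6 − 5) − 0 = 1, and there is no ∂_3, so H_2 ≅ Z.

(K is a triangulation of the 2-sphere S^2.)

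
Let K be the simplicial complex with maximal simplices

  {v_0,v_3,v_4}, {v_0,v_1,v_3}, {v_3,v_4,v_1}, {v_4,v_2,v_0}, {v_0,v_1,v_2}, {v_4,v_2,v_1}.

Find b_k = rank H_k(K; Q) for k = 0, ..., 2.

b_0 = 1, b_1 = 0, b_2 = 1.

Fix the vertex order v_0 < v_1 < v_2 < v_3 < v_4 and write every simplex with vertices in increasing order. Then dim K = 2 and the simplices of K are:

  0-simplices (5): [v_0], [v_1], [v_2], [v_3], [v_4]
  1-simplices (9): [v_0,v_1], [v_0,v_2], [v_0,v_3], [v_0,v_4], [v_1,v_2], [v_1,v_3], [v_1,v_4], [v_2,v_4], [v_3,v_4]
  2-simplices (6): [v_0,v_1,v_2], [v_0,v_1,v_3], [v_0,v_2,v_4], [v_0,v_3,v_4], [v_1,v_2,v_4], [v_1,v_3,v_4]

Hence C_0 ≅ Z^5, C_1 ≅ Z^9, C_2 ≅ Z^6.

The boundary map ∂_1: C_1 → C_0 sends each edge [p,q] (with p < q) to q − p.
The 5×9 boundary matrix has rank 4 and Smith normal form diag(1,1,1,1).

The boundary map ∂_2: C_2 → C_1 maps a triangle to the signed sum of its edges. For instance
  ∂[v_1,v_2,v_4] = [v_2,v_4] − [v_1,v_4] + [v_1,v_2],
  ∂[v_0,v_3,v_4] = [v_3,v_4] − [v_0,v_4] + [v_0,v_3].
This gives a 9×6 integer matrix of rank 5; reducing to Smith normal form yields diagonal entries (1,1,1,1,1).

Computing H_k = (kernel of ∂_k) / (image of ∂_{k+1}):

  H_0: rank C_0 − rank ∂_1 = 5 − 4 = 1, and the invariant factors of ∂_1 are all 1, so H_0 ≅ Z.
  H_1: rank ker ∂_1 − rank ∂_2 = (9 − 4) − 5 = 0, and the invariant factors of ∂_2 are all 1, so H_1 ≅ 0.
  H_2: rank ker ∂_2 − rank ∂_3 = (6 − 5) − 0 = 1, and there is no ∂_3, so H_2 ≅ Z.

As a check, the Euler characteristic is 5 − 9 + 6 = 2, which agrees with 1 − 0 + 1 = 2.

Hence the Betti numbers are b_0 = 1, b_1 = 0, b_2 = 1.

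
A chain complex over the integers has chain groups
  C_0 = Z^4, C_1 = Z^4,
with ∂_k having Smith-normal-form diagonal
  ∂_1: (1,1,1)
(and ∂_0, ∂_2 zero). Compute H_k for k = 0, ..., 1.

H_0: b_0 = 4 − 0 − 3 = 1; torsion from ∂_1 factors > 1: none. So H_0 = Z.
H_1: b_1 = 4 − 3 − 0 = 1; torsion from ∂_2 factors > 1: none. So H_1 = Z.

H_0 = Z,  H_1 = Z.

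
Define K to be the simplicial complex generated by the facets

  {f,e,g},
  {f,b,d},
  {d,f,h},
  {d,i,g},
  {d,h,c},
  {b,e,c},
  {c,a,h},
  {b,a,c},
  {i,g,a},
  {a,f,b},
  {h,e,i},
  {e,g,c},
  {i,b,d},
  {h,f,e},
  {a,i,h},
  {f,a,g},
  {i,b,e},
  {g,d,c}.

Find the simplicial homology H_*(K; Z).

H_0 ≅ Z,  H_1 ≅ Z^2,  H_2 ≅ Z.

Fix the vertex order a < b < c < d < e < f < g < h < i and write every simplex with vertices in increasing order. Then dim K = 2 and the simplices of K are:

  0-simplices (9): a, b, c, d, e, f, g, h, i
  1-simplices (27): ab, ac, af, ag, ah, ai, bc, bd, be, bf, bi, cd, ce, cg, ch, df, dg, dh, di, ef, eg, eh, ei, fg, fh, gi, hi
  2-simplices (18): abc, abf, ach, afg, agi, ahi, bce, bdf, bdi, bei, cdg, cdh, ceg, dfh, dgi, efg, efh, ehi

giving chain groups C_0 ≅ Z^9, C_1 ≅ Z^27, C_2 ≅ Z^18.

∂_1: C_1 → C_0 maps an edge to its endpoints' difference, ∂[p,q] = q − p. For instance
  ∂cg = g − c.
As a 9×27 matrix over Z this has rank 8, with invariant factors (1,1,1,1,1,1,1,1).

The boundary map ∂_2: C_2 → C_1 maps a triangle to the signed sum of its edges. For instance
  ∂abc = bc − ac + ab,
  ∂ach = ch − ah + ac.
The 27×18 boundary matrix has rank 17 and Smith normal form diag(1,1,1,1,1,1,1,1,1,1,1,1,1,1,1,1,1).

Computing H_k = (kernel of ∂_k) / (image of ∂_{k+1}):

  H_0: rank C_0 − rank ∂_1 = 9 − 8 = 1, and the invariant factors of ∂_1 are all 1, so H_0 ≅ Z.
  H_1: rank ker ∂_1 − rank ∂_2 = (27 − 8) − 17 = 2, and the invariant factors of ∂_2 are all 1, so H_1 ≅ Z^2.
  H_2: rank ker ∂_2 − rank ∂_3 = (18 − 17) − 0 = 1, and there is no ∂_3, so H_2 ≅ Z.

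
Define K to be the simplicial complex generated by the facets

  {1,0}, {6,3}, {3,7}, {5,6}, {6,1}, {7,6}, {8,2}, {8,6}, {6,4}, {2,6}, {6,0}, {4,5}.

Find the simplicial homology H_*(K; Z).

Take the total order 0 < 1 < 2 < 3 < 4 < 5 < 6 < 7 < 8 on the vertex set. Then K (dimension 1) consists of the simplices:

  0-simplices (9): [0], [1], [2], [3], [4], [5], [6], [7], [8]
  1-simplices (12): [0,1], [0,6], [1,6], [2,6], [2,8], [3,6], [3,7], [4,5], [4,6], [5,6], [6,7], [6,8]

giving chain groups C_0 ≅ Z^9, C_1 ≅ Z^12.

Boundary ∂_1: C_1 → C_0 is given by ∂[p,q] = [q] − [p].
As a 9×12 matrix over Z this has rank 8, with invariant factors (1,1,1,1,1,1,1,1).

Reading off H_k = ker ∂_k / im ∂_{k+1}:

  H_0: rank C_0 − rank ∂_1 = 9 − 8 = 1, and the invariant factors of ∂_1 are all 1, so H_0 = Z.
  H_1: rank ker ∂_1 − rank ∂_2 = (12 − 8) − 0 = 4, and there is no ∂_2, so H_1 = Z^4.

H_0 = Z,  H_1 = Z^4.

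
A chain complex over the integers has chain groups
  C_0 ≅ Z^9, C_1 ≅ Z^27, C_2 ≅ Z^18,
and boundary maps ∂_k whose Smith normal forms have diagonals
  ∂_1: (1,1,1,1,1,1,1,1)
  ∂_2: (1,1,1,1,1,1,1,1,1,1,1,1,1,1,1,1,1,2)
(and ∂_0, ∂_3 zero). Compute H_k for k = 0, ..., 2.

H_0 = Z,  H_1 = Z ⊕ Z/2Z,  H_2 = 0.

H_0: b_0 = 9 − 0 − 8 = 1; torsion from ∂_1 factors > 1: none. So H_0 = Z.
H_1: b_1 = 27 − 8 − 18 = 1; torsion from ∂_2 factors > 1: [2]. So H_1 = Z ⊕ Z/2Z.
H_2: b_2 = 18 − 18 − 0 = 0; torsion from ∂_3 factors > 1: none. So H_2 = 0.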